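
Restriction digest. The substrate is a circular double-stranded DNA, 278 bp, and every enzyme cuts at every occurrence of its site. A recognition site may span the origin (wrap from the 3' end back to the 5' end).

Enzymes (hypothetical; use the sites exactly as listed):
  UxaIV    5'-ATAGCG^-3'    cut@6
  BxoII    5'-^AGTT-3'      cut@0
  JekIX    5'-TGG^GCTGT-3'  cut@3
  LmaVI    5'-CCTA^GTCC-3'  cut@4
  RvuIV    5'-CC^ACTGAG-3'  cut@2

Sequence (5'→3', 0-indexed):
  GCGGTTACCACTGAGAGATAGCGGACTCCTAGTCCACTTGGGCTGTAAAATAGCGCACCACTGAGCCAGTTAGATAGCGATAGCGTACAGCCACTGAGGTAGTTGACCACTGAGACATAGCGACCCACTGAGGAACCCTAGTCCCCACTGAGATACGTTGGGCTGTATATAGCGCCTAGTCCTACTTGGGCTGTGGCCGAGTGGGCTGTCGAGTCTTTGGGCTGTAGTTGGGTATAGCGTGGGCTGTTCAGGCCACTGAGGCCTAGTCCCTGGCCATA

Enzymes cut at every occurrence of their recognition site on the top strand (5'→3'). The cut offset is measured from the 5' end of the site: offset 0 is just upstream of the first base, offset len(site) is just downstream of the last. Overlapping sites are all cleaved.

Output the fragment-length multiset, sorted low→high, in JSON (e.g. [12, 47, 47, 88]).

[3,4,4,4,5,6,6,6,7,8,8,8,8,10,11,11,12,12,13,14,14,14,14,14,15,15,16,16]

Site scan:
  UxaIV (ATAGCG, off=6): starts [17, 49, 73, 79, 116, 168, 233, 275] → cuts [3, 23, 55, 79, 85, 122, 174, 239]
  BxoII (AGTT, off=0): starts [67, 100, 225] → cuts [67, 100, 225]
  JekIX (TGGGCTGT, off=3): starts [38, 158, 186, 201, 217, 239] → cuts [41, 161, 189, 204, 220, 242]
  LmaVI (CCTAGTCC, off=4): starts [27, 136, 174, 261] → cuts [31, 140, 178, 265]
  RvuIV (CCACTGAG, off=2): starts [7, 57, 90, 106, 124, 144, 252] → cuts [9, 59, 92, 108, 126, 146, 254]

All cut coordinates (distinct, sorted): [3, 9, 23, 31, 41, 55, 59, 67, 79, 85, 92, 100, 108, 122, 126, 140, 146, 161, 174, 178, 189, 204, 220, 225, 239, 242, 254, 265]

Fragment lengths:
  3→9: 6 bp
  9→23: 14 bp
  23→31: 8 bp
  31→41: 10 bp
  41→55: 14 bp
  55→59: 4 bp
  59→67: 8 bp
  67→79: 12 bp
  79→85: 6 bp
  85→92: 7 bp
  92→100: 8 bp
  100→108: 8 bp
  108→122: 14 bp
  122→126: 4 bp
  126→140: 14 bp
  140→146: 6 bp
  146→161: 15 bp
  161→174: 13 bp
  174→178: 4 bp
  178→189: 11 bp
  189→204: 15 bp
  204→220: 16 bp
  220→225: 5 bp
  225→239: 14 bp
  239→242: 3 bp
  242→254: 12 bp
  254→265: 11 bp
  265→3 (wrap): 278-265+3 = 16 bp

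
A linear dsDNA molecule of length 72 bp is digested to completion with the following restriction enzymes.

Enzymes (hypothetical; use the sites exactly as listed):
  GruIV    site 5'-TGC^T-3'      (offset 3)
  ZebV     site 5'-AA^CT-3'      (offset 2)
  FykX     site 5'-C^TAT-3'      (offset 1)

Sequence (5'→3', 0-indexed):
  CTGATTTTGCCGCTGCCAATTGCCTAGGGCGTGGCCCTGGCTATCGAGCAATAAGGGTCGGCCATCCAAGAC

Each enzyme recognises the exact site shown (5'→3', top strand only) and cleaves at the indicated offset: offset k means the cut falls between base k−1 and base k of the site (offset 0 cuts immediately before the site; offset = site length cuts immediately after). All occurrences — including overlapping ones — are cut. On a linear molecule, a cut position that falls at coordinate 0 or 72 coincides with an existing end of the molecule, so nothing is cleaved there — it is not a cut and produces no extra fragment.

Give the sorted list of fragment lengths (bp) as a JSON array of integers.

[31,41]

Scan for sites:
  GruIV (TGCT, off=3): no sites
  ZebV (AACT, off=2): no sites
  FykX CTAT/1: at [40] ⇒ [41]

All cut coordinates (distinct, sorted): [41]

Fragments:
  [0,41): 41 bp
  [41,72): 31 bp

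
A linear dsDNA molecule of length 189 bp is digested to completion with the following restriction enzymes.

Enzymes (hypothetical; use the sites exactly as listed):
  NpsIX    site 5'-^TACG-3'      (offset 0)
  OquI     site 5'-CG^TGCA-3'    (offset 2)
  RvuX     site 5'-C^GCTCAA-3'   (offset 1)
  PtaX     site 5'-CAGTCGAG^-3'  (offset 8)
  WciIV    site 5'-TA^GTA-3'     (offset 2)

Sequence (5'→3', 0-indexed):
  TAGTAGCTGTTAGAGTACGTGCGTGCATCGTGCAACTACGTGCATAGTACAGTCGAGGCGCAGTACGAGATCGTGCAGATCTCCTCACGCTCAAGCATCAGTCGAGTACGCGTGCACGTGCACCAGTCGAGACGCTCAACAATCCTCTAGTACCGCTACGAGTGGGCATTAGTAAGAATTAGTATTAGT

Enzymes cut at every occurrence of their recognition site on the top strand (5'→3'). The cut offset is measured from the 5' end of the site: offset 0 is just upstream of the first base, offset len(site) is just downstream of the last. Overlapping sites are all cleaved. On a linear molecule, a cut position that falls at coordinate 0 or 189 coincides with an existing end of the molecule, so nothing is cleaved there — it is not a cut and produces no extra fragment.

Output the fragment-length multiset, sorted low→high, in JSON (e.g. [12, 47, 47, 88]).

[2,2,4,6,6,6,6,6,7,7,8,8,10,10,11,13,13,15,15,16,18]

Scan for sites:
  NpsIX TACG/0: at [15, 36, 63, 106, 156] ⇒ [15, 36, 63, 106, 156]
  OquI CGTGCA/2: at [21, 28, 38, 71, 110, 116] ⇒ [23, 30, 40, 73, 112, 118]
  RvuX CGCTCAA/1: at [87, 132] ⇒ [88, 133]
  PtaX CAGTCGAG/8: at [49, 98, 123] ⇒ [57, 106, 131]
  WciIV TAGTA/2: at [0, 44, 147, 169, 179] ⇒ [2, 46, 149, 171, 181]

Pooled cuts: [2, 15, 23, 30, 36, 40, 46, 57, 63, 73, 88, 106, 112, 118, 131, 133, 149, 156, 171, 181]

Fragments:
  [0,2): 2 bp
  [2,15): 13 bp
  [15,23): 8 bp
  [23,30): 7 bp
  [30,36): 6 bp
  [36,40): 4 bp
  [40,46): 6 bp
  [46,57): 11 bp
  [57,63): 6 bp
  [63,73): 10 bp
  [73,88): 15 bp
  [88,106): 18 bp
  [106,112): 6 bp
  [112,118): 6 bp
  [118,131): 13 bp
  [131,133): 2 bp
  [133,149): 16 bp
  [149,156): 7 bp
  [156,171): 15 bp
  [171,181): 10 bp
  [181,189): 8 bp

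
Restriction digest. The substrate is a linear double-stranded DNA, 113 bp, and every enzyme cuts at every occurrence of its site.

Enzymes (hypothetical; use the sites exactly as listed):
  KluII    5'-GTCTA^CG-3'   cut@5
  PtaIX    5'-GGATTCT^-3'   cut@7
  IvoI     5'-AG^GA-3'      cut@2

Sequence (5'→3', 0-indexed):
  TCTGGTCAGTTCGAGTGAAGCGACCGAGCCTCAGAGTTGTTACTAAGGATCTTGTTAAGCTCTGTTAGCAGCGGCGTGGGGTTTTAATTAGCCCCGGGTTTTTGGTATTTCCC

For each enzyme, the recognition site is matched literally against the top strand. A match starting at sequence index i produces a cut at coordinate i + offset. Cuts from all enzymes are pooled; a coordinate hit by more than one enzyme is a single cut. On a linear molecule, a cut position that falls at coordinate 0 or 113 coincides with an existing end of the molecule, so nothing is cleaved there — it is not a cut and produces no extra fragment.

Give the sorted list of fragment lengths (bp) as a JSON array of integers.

[47,66]

Site scan:
  KluII (GTCTACG, off=5): no sites
  PtaIX (GGATTCT, off=7): no sites
  IvoI (AGGA, off=2): starts [45] → cuts [47]

All cut coordinates (distinct, sorted): [47]

Fragments:
  [0,47): 47 bp
  [47,113): 66 bp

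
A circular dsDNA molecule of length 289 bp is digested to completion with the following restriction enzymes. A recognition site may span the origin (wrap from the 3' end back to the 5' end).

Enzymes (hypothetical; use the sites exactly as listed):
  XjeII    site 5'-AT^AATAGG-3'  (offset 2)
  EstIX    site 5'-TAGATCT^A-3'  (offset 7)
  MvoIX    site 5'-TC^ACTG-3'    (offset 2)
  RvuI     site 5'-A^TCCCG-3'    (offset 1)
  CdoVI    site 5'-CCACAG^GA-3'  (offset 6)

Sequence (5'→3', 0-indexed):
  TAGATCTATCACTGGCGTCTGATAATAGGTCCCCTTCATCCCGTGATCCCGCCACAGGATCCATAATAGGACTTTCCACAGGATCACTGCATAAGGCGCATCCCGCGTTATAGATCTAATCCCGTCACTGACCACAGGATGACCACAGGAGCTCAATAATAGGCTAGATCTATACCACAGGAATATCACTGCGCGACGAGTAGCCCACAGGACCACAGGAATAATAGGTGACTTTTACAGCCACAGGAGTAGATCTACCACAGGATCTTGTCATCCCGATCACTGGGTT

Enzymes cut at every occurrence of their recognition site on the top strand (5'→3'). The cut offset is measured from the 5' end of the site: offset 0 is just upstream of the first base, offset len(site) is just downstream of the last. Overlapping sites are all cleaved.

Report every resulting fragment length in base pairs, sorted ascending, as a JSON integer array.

[2,3,4,4,7,7,7,7,8,8,8,9,9,10,10,11,11,11,13,14,15,15,15,17,17,23,24]

Scan for sites:
  XjeII (ATAATAGG, off=2): starts [21, 62, 155, 220] → cuts [23, 64, 157, 222]
  EstIX (TAGATCTA, off=7): starts [0, 110, 164, 249] → cuts [7, 117, 171, 256]
  MvoIX (TCACTG, off=2): starts [8, 83, 124, 185, 279] → cuts [10, 85, 126, 187, 281]
  RvuI (ATCCCG, off=1): starts [37, 45, 99, 118, 272] → cuts [38, 46, 100, 119, 273]
  CdoVI (CCACAGGA, off=6): starts [51, 75, 131, 142, 174, 204, 212, 240, 257] → cuts [57, 81, 137, 148, 180, 210, 218, 246, 263]

All cut coordinates (distinct, sorted): [7, 10, 23, 38, 46, 57, 64, 81, 85, 100, 117, 119, 126, 137, 148, 157, 171, 180, 187, 210, 218, 222, 246, 256, 263, 273, 281]

Fragments:
  7→10: 3 bp
  10→23: 13 bp
  23→38: 15 bp
  38→46: 8 bp
  46→57: 11 bp
  57→64: 7 bp
  64→81: 17 bp
  81→85: 4 bp
  85→100: 15 bp
  100→117: 17 bp
  117→119: 2 bp
  119→126: 7 bp
  126→137: 11 bp
  137→148: 11 bp
  148→157: 9 bp
  157→171: 14 bp
  171→180: 9 bp
  180→187: 7 bp
  187→210: 23 bp
  210→218: 8 bp
  218→222: 4 bp
  222→246: 24 bp
  246→256: 10 bp
  256→263: 7 bp
  263→273: 10 bp
  273→281: 8 bp
  281→7 (wrap): 289-281+7 = 15 bp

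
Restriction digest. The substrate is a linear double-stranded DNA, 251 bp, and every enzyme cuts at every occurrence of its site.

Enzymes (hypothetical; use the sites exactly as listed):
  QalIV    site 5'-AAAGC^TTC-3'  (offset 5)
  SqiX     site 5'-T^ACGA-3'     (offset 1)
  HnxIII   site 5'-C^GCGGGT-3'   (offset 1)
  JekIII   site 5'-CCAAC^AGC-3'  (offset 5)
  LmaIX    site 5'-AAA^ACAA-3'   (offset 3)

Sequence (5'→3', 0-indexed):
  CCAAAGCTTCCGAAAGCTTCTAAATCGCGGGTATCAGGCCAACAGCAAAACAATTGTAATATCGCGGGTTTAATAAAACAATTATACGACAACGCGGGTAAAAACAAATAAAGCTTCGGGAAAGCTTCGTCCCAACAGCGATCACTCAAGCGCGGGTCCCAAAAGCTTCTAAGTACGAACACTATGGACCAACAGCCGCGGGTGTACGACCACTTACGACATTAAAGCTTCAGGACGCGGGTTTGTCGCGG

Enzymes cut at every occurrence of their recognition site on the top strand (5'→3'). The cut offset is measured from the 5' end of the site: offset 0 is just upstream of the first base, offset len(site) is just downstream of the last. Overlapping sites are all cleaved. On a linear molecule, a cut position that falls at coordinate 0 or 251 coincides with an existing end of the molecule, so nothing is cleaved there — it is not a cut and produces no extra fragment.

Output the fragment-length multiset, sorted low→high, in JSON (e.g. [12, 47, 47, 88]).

[4,6,7,8,8,8,8,8,9,10,10,10,11,11,11,13,14,14,15,15,15,17,19]

Per-enzyme occurrences:
  QalIV (AAAGCTTC, off=5): starts [2, 12, 109, 120, 161, 223] → cuts [7, 17, 114, 125, 166, 228]
  SqiX (TACGA, off=1): starts [84, 173, 204, 214] → cuts [85, 174, 205, 215]
  HnxIII (CGCGGGT, off=1): starts [25, 62, 92, 150, 196, 235] → cuts [26, 63, 93, 151, 197, 236]
  JekIII (CCAACAGC, off=5): starts [38, 131, 188] → cuts [43, 136, 193]
  LmaIX (AAAACAA, off=3): starts [46, 74, 100] → cuts [49, 77, 103]

Pooled cuts: [7, 17, 26, 43, 49, 63, 77, 85, 93, 103, 114, 125, 136, 151, 166, 174, 193, 197, 205, 215, 228, 236]

Fragments:
  [0,7): 7 bp
  [7,17): 10 bp
  [17,26): 9 bp
  [26,43): 17 bp
  [43,49): 6 bp
  [49,63): 14 bp
  [63,77): 14 bp
  [77,85): 8 bp
  [85,93): 8 bp
  [93,103): 10 bp
  [103,114): 11 bp
  [114,125): 11 bp
  [125,136): 11 bp
  [136,151): 15 bp
  [151,166): 15 bp
  [166,174): 8 bp
  [174,193): 19 bp
  [193,197): 4 bp
  [197,205): 8 bp
  [205,215): 10 bp
  [215,228): 13 bp
  [228,236): 8 bp
  [236,251): 15 bp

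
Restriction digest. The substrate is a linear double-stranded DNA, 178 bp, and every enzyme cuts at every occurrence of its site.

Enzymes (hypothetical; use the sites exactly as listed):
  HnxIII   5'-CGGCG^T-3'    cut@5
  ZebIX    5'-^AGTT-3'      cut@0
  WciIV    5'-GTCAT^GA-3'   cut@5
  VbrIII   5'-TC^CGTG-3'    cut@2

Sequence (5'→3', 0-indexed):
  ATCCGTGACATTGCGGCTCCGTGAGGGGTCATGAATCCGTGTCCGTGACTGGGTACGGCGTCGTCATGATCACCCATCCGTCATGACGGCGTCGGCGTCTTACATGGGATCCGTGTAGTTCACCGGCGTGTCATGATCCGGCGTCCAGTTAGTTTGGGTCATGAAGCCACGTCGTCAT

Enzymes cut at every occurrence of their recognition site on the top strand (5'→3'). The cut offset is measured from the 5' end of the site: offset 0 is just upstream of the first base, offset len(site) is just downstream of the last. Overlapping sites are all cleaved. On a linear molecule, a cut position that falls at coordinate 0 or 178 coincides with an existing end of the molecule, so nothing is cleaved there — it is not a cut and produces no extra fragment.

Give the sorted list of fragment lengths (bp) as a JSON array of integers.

[3,3,4,5,5,6,6,6,7,7,9,12,12,13,14,16,16,17,17]

Per-enzyme occurrences:
  HnxIII (CGGCGT, off=5): starts [55, 86, 92, 123, 138] → cuts [60, 91, 97, 128, 143]
  ZebIX (AGTT, off=0): starts [116, 146, 150] → cuts [116, 146, 150]
  WciIV (GTCATGA, off=5): starts [27, 62, 79, 129, 157] → cuts [32, 67, 84, 134, 162]
  VbrIII (TCCGTG, off=2): starts [1, 17, 35, 41, 109] → cuts [3, 19, 37, 43, 111]

All cut coordinates (distinct, sorted): [3, 19, 32, 37, 43, 60, 67, 84, 91, 97, 111, 116, 128, 134, 143, 146, 150, 162]

Fragment lengths:
  [0,3): 3 bp
  [3,19): 16 bp
  [19,32): 13 bp
  [32,37): 5 bp
  [37,43): 6 bp
  [43,60): 17 bp
  [60,67): 7 bp
  [67,84): 17 bp
  [84,91): 7 bp
  [91,97): 6 bp
  [97,111): 14 bp
  [111,116): 5 bp
  [116,128): 12 bp
  [128,134): 6 bp
  [134,143): 9 bp
  [143,146): 3 bp
  [146,150): 4 bp
  [150,162): 12 bp
  [162,178): 16 bp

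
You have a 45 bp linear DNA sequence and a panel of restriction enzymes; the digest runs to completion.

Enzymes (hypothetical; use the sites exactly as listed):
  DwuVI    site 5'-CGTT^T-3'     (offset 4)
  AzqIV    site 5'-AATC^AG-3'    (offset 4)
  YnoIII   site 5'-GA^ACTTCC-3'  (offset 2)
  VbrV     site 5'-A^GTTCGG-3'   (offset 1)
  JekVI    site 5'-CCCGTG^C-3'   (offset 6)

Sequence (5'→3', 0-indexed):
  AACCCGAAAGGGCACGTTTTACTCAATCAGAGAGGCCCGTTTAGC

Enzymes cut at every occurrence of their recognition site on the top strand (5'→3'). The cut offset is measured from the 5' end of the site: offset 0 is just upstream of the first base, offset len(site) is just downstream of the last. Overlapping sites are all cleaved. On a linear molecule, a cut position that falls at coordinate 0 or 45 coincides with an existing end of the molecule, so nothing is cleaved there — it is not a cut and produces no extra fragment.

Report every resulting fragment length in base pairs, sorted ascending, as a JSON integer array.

Site scan:
  DwuVI (CGTTT, off=4): starts [14, 37] → cuts [18, 41]
  AzqIV (AATCAG, off=4): starts [24] → cuts [28]
  YnoIII (GAACTTCC, off=2): no sites
  VbrV (AGTTCGG, off=1): no sites
  JekVI (CCCGTGC, off=6): no sites

All cut coordinates (distinct, sorted): [18, 28, 41]

Fragment lengths:
  [0,18): 18 bp
  [18,28): 10 bp
  [28,41): 13 bp
  [41,45): 4 bp

[4,10,13,18]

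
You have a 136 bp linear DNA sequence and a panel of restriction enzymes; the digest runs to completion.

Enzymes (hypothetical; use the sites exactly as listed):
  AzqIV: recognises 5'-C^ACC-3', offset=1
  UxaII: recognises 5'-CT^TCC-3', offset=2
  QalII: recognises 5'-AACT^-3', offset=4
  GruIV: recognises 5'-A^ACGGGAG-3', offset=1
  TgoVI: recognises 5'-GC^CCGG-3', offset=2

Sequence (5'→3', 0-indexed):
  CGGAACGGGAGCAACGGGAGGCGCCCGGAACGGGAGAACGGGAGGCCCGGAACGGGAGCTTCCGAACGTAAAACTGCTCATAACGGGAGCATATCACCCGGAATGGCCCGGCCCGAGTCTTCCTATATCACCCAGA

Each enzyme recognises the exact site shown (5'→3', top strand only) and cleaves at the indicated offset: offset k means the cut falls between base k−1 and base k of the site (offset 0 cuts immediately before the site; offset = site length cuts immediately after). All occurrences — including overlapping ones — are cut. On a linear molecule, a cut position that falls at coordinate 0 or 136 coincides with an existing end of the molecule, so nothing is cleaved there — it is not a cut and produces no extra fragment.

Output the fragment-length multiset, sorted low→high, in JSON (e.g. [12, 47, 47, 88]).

[4,5,5,7,7,8,9,9,9,9,11,12,13,13,15]

Site scan:
  AzqIV CACC/1: at [94, 128] ⇒ [95, 129]
  UxaII CTTCC/2: at [58, 118] ⇒ [60, 120]
  QalII AACT/4: at [71] ⇒ [75]
  GruIV AACGGGAG/1: at [3, 12, 28, 36, 50, 81] ⇒ [4, 13, 29, 37, 51, 82]
  TgoVI GCCCGG/2: at [22, 44, 105] ⇒ [24, 46, 107]

Pooled cuts: [4, 13, 24, 29, 37, 46, 51, 60, 75, 82, 95, 107, 120, 129]

Fragments:
  [0,4): 4 bp
  [4,13): 9 bp
  [13,24): 11 bp
  [24,29): 5 bp
  [29,37): 8 bp
  [37,46): 9 bp
  [46,51): 5 bp
  [51,60): 9 bp
  [60,75): 15 bp
  [75,82): 7 bp
  [82,95): 13 bp
  [95,107): 12 bp
  [107,120): 13 bp
  [120,129): 9 bp
  [129,136): 7 bp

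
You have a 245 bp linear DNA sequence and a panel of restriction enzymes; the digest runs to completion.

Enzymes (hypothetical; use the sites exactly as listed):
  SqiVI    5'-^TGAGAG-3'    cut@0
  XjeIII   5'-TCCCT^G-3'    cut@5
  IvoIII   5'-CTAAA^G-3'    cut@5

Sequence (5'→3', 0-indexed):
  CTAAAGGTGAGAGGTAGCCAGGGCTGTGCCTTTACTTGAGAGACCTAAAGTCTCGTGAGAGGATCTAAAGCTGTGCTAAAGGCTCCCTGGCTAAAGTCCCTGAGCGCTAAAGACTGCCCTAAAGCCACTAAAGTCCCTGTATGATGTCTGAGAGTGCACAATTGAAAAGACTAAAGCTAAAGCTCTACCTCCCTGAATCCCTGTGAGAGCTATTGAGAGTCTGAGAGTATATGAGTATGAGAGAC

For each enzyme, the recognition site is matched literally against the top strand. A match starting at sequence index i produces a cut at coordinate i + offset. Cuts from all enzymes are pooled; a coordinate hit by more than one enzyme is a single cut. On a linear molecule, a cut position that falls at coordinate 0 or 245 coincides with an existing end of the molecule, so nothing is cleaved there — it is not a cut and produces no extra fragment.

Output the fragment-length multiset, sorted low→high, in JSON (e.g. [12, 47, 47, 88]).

[1,2,5,6,6,6,6,7,8,8,8,8,9,10,10,10,11,12,13,13,14,16,27,29]

Scan for sites:
  SqiVI TGAGAG/0: at [7, 36, 55, 148, 203, 213, 221, 237] ⇒ [7, 36, 55, 148, 203, 213, 221, 237]
  XjeIII TCCCTG/5: at [83, 96, 133, 189, 197] ⇒ [88, 101, 138, 194, 202]
  IvoIII CTAAAG/5: at [0, 44, 64, 75, 90, 106, 118, 127, 170, 176] ⇒ [5, 49, 69, 80, 95, 111, 123, 132, 175, 181]

All cut coordinates (distinct, sorted): [5, 7, 36, 49, 55, 69, 80, 88, 95, 101, 111, 123, 132, 138, 148, 175, 181, 194, 202, 203, 213, 221, 237]

Fragment lengths:
  [0,5): 5 bp
  [5,7): 2 bp
  [7,36): 29 bp
  [36,49): 13 bp
  [49,55): 6 bp
  [55,69): 14 bp
  [69,80): 11 bp
  [80,88): 8 bp
  [88,95): 7 bp
  [95,101): 6 bp
  [101,111): 10 bp
  [111,123): 12 bp
  [123,132): 9 bp
  [132,138): 6 bp
  [138,148): 10 bp
  [148,175): 27 bp
  [175,181): 6 bp
  [181,194): 13 bp
  [194,202): 8 bp
  [202,203): 1 bp
  [203,213): 10 bp
  [213,221): 8 bp
  [221,237): 16 bp
  [237,245): 8 bp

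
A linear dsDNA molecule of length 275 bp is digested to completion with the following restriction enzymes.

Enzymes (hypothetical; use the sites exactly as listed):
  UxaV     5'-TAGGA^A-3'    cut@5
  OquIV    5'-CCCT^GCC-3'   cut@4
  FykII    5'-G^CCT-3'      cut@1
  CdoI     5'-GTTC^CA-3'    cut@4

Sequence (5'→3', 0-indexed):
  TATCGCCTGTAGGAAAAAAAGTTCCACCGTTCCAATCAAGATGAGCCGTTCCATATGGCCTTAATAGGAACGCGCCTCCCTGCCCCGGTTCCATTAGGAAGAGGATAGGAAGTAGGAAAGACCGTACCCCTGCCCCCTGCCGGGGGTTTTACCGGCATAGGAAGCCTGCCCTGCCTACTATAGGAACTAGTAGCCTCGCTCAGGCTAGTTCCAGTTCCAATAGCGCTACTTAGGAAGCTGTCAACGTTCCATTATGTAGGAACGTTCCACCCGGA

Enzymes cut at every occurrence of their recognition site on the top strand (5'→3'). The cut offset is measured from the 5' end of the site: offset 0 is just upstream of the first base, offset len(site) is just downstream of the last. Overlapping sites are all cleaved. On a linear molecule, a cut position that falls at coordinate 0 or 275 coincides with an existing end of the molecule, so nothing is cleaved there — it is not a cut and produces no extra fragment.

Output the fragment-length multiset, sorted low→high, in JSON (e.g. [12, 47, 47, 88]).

Site scan:
  UxaV (TAGGAA, off=5): starts [9, 64, 94, 105, 112, 157, 180, 230, 256] → cuts [14, 69, 99, 110, 117, 162, 185, 235, 261]
  OquIV (CCCTGCC, off=4): starts [77, 127, 134, 168] → cuts [81, 131, 138, 172]
  FykII (GCCT, off=1): starts [4, 57, 73, 163, 172, 192] → cuts [5, 58, 74, 164, 173, 193]
  CdoI (GTTCCA, off=4): starts [20, 28, 47, 87, 207, 213, 245, 263] → cuts [24, 32, 51, 91, 211, 217, 249, 267]

Pooled cuts: [5, 14, 24, 32, 51, 58, 69, 74, 81, 91, 99, 110, 117, 131, 138, 162, 164, 172, 173, 185, 193, 211, 217, 235, 249, 261, 267]

Fragments:
  [0,5): 5 bp
  [5,14): 9 bp
  [14,24): 10 bp
  [24,32): 8 bp
  [32,51): 19 bp
  [51,58): 7 bp
  [58,69): 11 bp
  [69,74): 5 bp
  [74,81): 7 bp
  [81,91): 10 bp
  [91,99): 8 bp
  [99,110): 11 bp
  [110,117): 7 bp
  [117,131): 14 bp
  [131,138): 7 bp
  [138,162): 24 bp
  [162,164): 2 bp
  [164,172): 8 bp
  [172,173): 1 bp
  [173,185): 12 bp
  [185,193): 8 bp
  [193,211): 18 bp
  [211,217): 6 bp
  [217,235): 18 bp
  [235,249): 14 bp
  [249,261): 12 bp
  [261,267): 6 bp
  [267,275): 8 bp

[1,2,5,5,6,6,7,7,7,7,8,8,8,8,8,9,10,10,11,11,12,12,14,14,18,18,19,24]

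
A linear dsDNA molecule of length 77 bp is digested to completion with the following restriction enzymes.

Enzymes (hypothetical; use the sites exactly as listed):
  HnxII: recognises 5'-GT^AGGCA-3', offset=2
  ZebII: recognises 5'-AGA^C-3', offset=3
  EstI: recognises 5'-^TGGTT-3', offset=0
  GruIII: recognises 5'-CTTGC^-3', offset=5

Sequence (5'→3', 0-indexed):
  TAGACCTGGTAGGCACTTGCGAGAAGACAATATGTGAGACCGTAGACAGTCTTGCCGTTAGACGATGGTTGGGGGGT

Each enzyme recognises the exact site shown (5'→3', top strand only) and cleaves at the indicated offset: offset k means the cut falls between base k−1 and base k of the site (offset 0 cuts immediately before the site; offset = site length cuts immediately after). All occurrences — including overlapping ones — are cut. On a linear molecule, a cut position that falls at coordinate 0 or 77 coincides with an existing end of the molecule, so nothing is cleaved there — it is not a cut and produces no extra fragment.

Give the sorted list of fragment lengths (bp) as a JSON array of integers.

[3,4,6,7,7,7,9,10,12,12]

Per-enzyme occurrences:
  HnxII (GTAGGCA, off=2): starts [8] → cuts [10]
  ZebII (AGAC, off=3): starts [1, 24, 36, 43, 59] → cuts [4, 27, 39, 46, 62]
  EstI (TGGTT, off=0): starts [65] → cuts [65]
  GruIII (CTTGC, off=5): starts [15, 50] → cuts [20, 55]

Pooled cuts: [4, 10, 20, 27, 39, 46, 55, 62, 65]

Fragment lengths:
  [0,4): 4 bp
  [4,10): 6 bp
  [10,20): 10 bp
  [20,27): 7 bp
  [27,39): 12 bp
  [39,46): 7 bp
  [46,55): 9 bp
  [55,62): 7 bp
  [62,65): 3 bp
  [65,77): 12 bp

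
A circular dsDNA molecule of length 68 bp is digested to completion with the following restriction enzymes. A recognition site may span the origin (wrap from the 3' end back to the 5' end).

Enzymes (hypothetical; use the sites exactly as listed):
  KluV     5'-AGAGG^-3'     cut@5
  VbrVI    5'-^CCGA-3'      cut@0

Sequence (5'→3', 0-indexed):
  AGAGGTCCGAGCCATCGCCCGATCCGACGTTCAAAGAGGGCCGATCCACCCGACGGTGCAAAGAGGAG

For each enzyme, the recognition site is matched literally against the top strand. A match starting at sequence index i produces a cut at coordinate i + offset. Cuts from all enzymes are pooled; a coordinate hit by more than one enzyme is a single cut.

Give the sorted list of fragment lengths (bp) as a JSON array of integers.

[1,1,5,7,9,12,16,17]

Per-enzyme occurrences:
  KluV AGAGG/5: at [0, 34, 61] ⇒ [5, 39, 66]
  VbrVI CCGA/0: at [6, 18, 23, 40, 49] ⇒ [6, 18, 23, 40, 49]

All cut coordinates (distinct, sorted): [5, 6, 18, 23, 39, 40, 49, 66]

Fragment lengths:
  5→6: 1 bp
  6→18: 12 bp
  18→23: 5 bp
  23→39: 16 bp
  39→40: 1 bp
  40→49: 9 bp
  49→66: 17 bp
  66→5 (wrap): 68-66+5 = 7 bp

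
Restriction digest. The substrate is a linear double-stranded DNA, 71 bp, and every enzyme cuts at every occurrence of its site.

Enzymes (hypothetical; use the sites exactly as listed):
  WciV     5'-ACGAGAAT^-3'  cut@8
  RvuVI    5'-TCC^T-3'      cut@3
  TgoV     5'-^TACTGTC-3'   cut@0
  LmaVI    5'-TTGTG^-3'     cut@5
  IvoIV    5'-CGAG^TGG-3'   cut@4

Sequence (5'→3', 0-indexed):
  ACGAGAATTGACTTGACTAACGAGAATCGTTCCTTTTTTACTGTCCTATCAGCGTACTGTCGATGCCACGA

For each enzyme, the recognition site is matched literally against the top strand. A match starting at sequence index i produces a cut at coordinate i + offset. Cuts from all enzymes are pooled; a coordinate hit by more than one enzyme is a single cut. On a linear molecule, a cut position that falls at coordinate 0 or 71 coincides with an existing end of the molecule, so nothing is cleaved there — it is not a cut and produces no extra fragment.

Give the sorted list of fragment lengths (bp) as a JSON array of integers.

Per-enzyme occurrences:
  WciV ACGAGAAT/8: at [0, 19] ⇒ [8, 27]
  RvuVI TCCT/3: at [30, 43] ⇒ [33, 46]
  TgoV TACTGTC/0: at [38, 54] ⇒ [38, 54]
  LmaVI (TTGTG, off=5): no sites
  IvoIV (CGAGTGG, off=4): no sites

Pooled cuts: [8, 27, 33, 38, 46, 54]

Fragment lengths:
  [0,8): 8 bp
  [8,27): 19 bp
  [27,33): 6 bp
  [33,38): 5 bp
  [38,46): 8 bp
  [46,54): 8 bp
  [54,71): 17 bp

[5,6,8,8,8,17,19]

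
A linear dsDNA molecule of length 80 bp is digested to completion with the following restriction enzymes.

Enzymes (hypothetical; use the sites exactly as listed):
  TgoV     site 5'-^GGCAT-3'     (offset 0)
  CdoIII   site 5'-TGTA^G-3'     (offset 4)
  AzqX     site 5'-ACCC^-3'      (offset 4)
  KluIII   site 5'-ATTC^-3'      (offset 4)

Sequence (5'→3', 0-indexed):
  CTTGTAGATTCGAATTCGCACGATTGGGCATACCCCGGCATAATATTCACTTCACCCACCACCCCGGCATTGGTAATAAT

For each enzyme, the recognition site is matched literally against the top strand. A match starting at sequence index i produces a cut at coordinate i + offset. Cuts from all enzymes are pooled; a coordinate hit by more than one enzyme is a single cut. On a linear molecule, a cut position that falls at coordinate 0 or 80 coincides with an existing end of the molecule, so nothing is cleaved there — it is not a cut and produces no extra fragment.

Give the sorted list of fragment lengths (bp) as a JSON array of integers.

[1,1,5,6,6,7,9,9,9,12,15]

Site scan:
  TgoV (GGCAT, off=0): starts [26, 36, 65] → cuts [26, 36, 65]
  CdoIII (TGTAG, off=4): starts [2] → cuts [6]
  AzqX (ACCC, off=4): starts [31, 53, 60] → cuts [35, 57, 64]
  KluIII (ATTC, off=4): starts [7, 13, 44] → cuts [11, 17, 48]

Pooled cuts: [6, 11, 17, 26, 35, 36, 48, 57, 64, 65]

Fragment lengths:
  [0,6): 6 bp
  [6,11): 5 bp
  [11,17): 6 bp
  [17,26): 9 bp
  [26,35): 9 bp
  [35,36): 1 bp
  [36,48): 12 bp
  [48,57): 9 bp
  [57,64): 7 bp
  [64,65): 1 bp
  [65,80): 15 bp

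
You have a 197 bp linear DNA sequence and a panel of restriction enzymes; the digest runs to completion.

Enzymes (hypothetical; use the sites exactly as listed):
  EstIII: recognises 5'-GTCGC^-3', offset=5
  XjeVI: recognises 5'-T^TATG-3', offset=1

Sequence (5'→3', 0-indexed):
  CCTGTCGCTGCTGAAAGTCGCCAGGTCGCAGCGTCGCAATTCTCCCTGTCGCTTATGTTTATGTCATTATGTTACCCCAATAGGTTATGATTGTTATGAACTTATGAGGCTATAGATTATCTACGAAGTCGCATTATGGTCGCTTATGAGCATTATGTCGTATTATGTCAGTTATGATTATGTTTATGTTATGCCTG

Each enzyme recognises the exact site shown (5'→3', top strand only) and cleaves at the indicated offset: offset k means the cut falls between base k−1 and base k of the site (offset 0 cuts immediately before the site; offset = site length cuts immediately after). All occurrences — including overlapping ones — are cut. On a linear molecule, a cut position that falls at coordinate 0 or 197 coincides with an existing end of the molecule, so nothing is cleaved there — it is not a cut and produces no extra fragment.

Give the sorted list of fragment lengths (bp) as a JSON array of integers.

[1,1,2,5,6,6,6,8,8,8,8,8,8,9,9,9,9,10,13,15,18,30]

Per-enzyme occurrences:
  EstIII GTCGC/5: at [3, 16, 24, 32, 47, 127, 138] ⇒ [8, 21, 29, 37, 52, 132, 143]
  XjeVI TTATG/1: at [52, 58, 66, 84, 93, 101, 133, 143, 152, 162, 171, 177, 183, 188] ⇒ [53, 59, 67, 85, 94, 102, 134, 144, 153, 163, 172, 178, 184, 189]

Pooled cuts: [8, 21, 29, 37, 52, 53, 59, 67, 85, 94, 102, 132, 134, 143, 144, 153, 163, 172, 178, 184, 189]

Fragment lengths:
  [0,8): 8 bp
  [8,21): 13 bp
  [21,29): 8 bp
  [29,37): 8 bp
  [37,52): 15 bp
  [52,53): 1 bp
  [53,59): 6 bp
  [59,67): 8 bp
  [67,85): 18 bp
  [85,94): 9 bp
  [94,102): 8 bp
  [102,132): 30 bp
  [132,134): 2 bp
  [134,143): 9 bp
  [143,144): 1 bp
  [144,153): 9 bp
  [153,163): 10 bp
  [163,172): 9 bp
  [172,178): 6 bp
  [178,184): 6 bp
  [184,189): 5 bp
  [189,197): 8 bp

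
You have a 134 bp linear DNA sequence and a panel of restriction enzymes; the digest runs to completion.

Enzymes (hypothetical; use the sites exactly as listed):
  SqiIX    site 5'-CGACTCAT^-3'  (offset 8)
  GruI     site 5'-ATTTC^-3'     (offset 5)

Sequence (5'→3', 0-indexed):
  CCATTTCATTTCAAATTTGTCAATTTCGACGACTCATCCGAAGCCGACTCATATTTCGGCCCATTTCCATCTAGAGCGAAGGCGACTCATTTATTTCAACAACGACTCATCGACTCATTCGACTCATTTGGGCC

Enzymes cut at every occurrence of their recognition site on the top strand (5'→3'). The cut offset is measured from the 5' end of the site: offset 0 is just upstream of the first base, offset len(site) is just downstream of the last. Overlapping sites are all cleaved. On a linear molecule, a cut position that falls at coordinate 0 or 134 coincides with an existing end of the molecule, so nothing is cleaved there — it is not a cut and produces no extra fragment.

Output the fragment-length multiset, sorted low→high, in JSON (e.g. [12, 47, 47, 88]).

[5,5,7,7,7,8,9,10,10,13,15,15,23]

Per-enzyme occurrences:
  SqiIX CGACTCAT/8: at [29, 44, 82, 102, 110, 119] ⇒ [37, 52, 90, 110, 118, 127]
  GruI ATTTC/5: at [2, 7, 22, 52, 62, 92] ⇒ [7, 12, 27, 57, 67, 97]

All cut coordinates (distinct, sorted): [7, 12, 27, 37, 52, 57, 67, 90, 97, 110, 118, 127]

Fragment lengths:
  [0,7): 7 bp
  [7,12): 5 bp
  [12,27): 15 bp
  [27,37): 10 bp
  [37,52): 15 bp
  [52,57): 5 bp
  [57,67): 10 bp
  [67,90): 23 bp
  [90,97): 7 bp
  [97,110): 13 bp
  [110,118): 8 bp
  [118,127): 9 bp
  [127,134): 7 bp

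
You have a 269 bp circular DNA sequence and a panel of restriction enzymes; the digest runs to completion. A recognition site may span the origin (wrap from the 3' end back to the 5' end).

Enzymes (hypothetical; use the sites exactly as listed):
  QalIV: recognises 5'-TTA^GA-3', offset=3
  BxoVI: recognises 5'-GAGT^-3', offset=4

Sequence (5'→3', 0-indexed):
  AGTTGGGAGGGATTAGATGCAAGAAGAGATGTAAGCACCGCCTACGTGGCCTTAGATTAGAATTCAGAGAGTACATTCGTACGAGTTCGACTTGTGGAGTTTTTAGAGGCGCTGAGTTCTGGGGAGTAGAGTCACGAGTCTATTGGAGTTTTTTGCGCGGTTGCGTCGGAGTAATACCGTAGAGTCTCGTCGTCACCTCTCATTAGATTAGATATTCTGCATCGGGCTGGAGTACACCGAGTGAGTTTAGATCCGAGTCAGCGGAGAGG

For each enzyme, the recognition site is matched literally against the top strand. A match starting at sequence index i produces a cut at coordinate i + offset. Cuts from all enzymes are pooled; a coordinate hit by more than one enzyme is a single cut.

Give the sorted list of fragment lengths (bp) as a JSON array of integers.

[3,4,5,5,5,5,7,9,9,10,10,12,12,13,13,14,14,14,20,23,23,39]

Site scan:
  QalIV TTAGA/3: at [12, 51, 56, 102, 202, 207, 246] ⇒ [15, 54, 59, 105, 205, 210, 249]
  BxoVI GAGT/4: at [68, 82, 96, 113, 123, 128, 135, 145, 168, 181, 229, 238, 242, 254, 268] ⇒ [3, 72, 86, 100, 117, 127, 132, 139, 149, 172, 185, 233, 242, 246, 258]

All cut coordinates (distinct, sorted): [3, 15, 54, 59, 72, 86, 100, 105, 117, 127, 132, 139, 149, 172, 185, 205, 210, 233, 242, 246, 249, 258]

Fragments:
  3→15: 12 bp
  15→54: 39 bp
  54→59: 5 bp
  59→72: 13 bp
  72→86: 14 bp
  86→100: 14 bp
  100→105: 5 bp
  105→117: 12 bp
  117→127: 10 bp
  127→132: 5 bp
  132→139: 7 bp
  139→149: 10 bp
  149→172: 23 bp
  172→185: 13 bp
  185→205: 20 bp
  205→210: 5 bp
  210→233: 23 bp
  233→242: 9 bp
  242→246: 4 bp
  246→249: 3 bp
  249→258: 9 bp
  258→3 (wrap): 269-258+3 = 14 bp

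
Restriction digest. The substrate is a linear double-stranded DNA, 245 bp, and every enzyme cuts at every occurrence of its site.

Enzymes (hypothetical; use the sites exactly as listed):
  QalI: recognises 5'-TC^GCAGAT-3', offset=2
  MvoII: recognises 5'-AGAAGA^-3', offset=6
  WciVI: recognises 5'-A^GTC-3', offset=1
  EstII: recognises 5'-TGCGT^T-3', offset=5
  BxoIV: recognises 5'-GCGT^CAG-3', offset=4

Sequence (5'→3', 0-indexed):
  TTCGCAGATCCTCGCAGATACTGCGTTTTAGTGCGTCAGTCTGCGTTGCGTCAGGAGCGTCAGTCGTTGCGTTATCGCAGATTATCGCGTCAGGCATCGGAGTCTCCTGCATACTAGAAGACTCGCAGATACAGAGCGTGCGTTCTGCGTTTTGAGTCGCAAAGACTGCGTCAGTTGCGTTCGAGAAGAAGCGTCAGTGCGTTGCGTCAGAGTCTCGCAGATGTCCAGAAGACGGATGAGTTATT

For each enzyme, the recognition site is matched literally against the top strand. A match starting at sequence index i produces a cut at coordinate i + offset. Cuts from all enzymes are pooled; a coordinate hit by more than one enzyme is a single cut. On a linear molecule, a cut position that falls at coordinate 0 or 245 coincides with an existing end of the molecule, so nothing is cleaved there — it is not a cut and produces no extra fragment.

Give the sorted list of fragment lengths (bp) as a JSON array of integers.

[2,2,3,3,4,4,5,5,5,5,5,7,8,8,9,9,9,10,10,10,11,13,13,14,16,16,19,20]

Site scan:
  QalI TCGCAGAT/2: at [1, 11, 74, 122, 214] ⇒ [3, 13, 76, 124, 216]
  MvoII AGAAGA/6: at [115, 183, 226] ⇒ [121, 189, 232]
  WciVI AGTC/1: at [37, 61, 100, 154, 210] ⇒ [38, 62, 101, 155, 211]
  EstII TGCGTT/5: at [21, 41, 67, 138, 145, 175, 197] ⇒ [26, 46, 72, 143, 150, 180, 202]
  BxoIV GCGTCAG/4: at [32, 47, 56, 86, 167, 190, 203] ⇒ [36, 51, 60, 90, 171, 194, 207]

All cut coordinates (distinct, sorted): [3, 13, 26, 36, 38, 46, 51, 60, 62, 72, 76, 90, 101, 121, 124, 143, 150, 155, 171, 180, 189, 194, 202, 207, 211, 216, 232]

Fragments:
  [0,3): 3 bp
  [3,13): 10 bp
  [13,26): 13 bp
  [26,36): 10 bp
  [36,38): 2 bp
  [38,46): 8 bp
  [46,51): 5 bp
  [51,60): 9 bp
  [60,62): 2 bp
  [62,72): 10 bp
  [72,76): 4 bp
  [76,90): 14 bp
  [90,101): 11 bp
  [101,121): 20 bp
  [121,124): 3 bp
  [124,143): 19 bp
  [143,150): 7 bp
  [150,155): 5 bp
  [155,171): 16 bp
  [171,180): 9 bp
  [180,189): 9 bp
  [189,194): 5 bp
  [194,202): 8 bp
  [202,207): 5 bp
  [207,211): 4 bp
  [211,216): 5 bp
  [216,232): 16 bp
  [232,245): 13 bp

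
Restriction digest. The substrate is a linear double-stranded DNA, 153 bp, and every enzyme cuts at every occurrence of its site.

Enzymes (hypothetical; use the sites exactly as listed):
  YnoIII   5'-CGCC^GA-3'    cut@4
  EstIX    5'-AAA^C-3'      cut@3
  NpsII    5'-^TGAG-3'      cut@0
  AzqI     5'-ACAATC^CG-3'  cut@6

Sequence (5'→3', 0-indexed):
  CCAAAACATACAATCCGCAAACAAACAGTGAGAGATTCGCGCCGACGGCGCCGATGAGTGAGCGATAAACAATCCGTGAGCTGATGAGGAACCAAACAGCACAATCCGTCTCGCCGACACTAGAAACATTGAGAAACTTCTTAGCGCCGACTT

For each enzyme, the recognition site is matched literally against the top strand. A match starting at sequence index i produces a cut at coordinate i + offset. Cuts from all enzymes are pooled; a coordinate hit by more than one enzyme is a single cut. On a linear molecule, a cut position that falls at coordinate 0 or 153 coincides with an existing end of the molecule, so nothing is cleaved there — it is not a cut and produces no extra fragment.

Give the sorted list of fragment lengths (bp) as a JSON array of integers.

Per-enzyme occurrences:
  YnoIII (CGCCGA, off=4): starts [39, 48, 111, 144] → cuts [43, 52, 115, 148]
  EstIX (AAAC, off=3): starts [3, 18, 22, 66, 93, 123, 133] → cuts [6, 21, 25, 69, 96, 126, 136]
  NpsII (TGAG, off=0): starts [28, 54, 58, 76, 84, 129] → cuts [28, 54, 58, 76, 84, 129]
  AzqI (ACAATCCG, off=6): starts [9, 68, 100] → cuts [15, 74, 106]

All cut coordinates (distinct, sorted): [6, 15, 21, 25, 28, 43, 52, 54, 58, 69, 74, 76, 84, 96, 106, 115, 126, 129, 136, 148]

Fragments:
  [0,6): 6 bp
  [6,15): 9 bp
  [15,21): 6 bp
  [21,25): 4 bp
  [25,28): 3 bp
  [28,43): 15 bp
  [43,52): 9 bp
  [52,54): 2 bp
  [54,58): 4 bp
  [58,69): 11 bp
  [69,74): 5 bp
  [74,76): 2 bp
  [76,84): 8 bp
  [84,96): 12 bp
  [96,106): 10 bp
  [106,115): 9 bp
  [115,126): 11 bp
  [126,129): 3 bp
  [129,136): 7 bp
  [136,148): 12 bp
  [148,153): 5 bp

[2,2,3,3,4,4,5,5,6,6,7,8,9,9,9,10,11,11,12,12,15]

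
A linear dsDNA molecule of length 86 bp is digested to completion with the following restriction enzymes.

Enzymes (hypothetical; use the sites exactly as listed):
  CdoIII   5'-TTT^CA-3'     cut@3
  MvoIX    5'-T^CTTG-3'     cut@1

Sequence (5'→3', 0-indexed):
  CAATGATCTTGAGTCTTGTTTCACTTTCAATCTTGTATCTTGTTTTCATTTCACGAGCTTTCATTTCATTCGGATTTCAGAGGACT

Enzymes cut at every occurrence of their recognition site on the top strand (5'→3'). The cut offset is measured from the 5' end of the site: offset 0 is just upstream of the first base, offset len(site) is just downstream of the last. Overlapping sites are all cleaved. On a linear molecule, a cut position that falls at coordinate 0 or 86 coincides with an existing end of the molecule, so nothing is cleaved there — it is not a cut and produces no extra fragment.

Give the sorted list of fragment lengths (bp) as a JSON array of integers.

[4,5,5,6,7,7,7,7,8,9,10,11]

Site scan:
  CdoIII TTTCA/3: at [18, 24, 43, 48, 58, 63, 74] ⇒ [21, 27, 46, 51, 61, 66, 77]
  MvoIX TCTTG/1: at [6, 13, 30, 37] ⇒ [7, 14, 31, 38]

Pooled cuts: [7, 14, 21, 27, 31, 38, 46, 51, 61, 66, 77]

Fragment lengths:
  [0,7): 7 bp
  [7,14): 7 bp
  [14,21): 7 bp
  [21,27): 6 bp
  [27,31): 4 bp
  [31,38): 7 bp
  [38,46): 8 bp
  [46,51): 5 bp
  [51,61): 10 bp
  [61,66): 5 bp
  [66,77): 11 bp
  [77,86): 9 bp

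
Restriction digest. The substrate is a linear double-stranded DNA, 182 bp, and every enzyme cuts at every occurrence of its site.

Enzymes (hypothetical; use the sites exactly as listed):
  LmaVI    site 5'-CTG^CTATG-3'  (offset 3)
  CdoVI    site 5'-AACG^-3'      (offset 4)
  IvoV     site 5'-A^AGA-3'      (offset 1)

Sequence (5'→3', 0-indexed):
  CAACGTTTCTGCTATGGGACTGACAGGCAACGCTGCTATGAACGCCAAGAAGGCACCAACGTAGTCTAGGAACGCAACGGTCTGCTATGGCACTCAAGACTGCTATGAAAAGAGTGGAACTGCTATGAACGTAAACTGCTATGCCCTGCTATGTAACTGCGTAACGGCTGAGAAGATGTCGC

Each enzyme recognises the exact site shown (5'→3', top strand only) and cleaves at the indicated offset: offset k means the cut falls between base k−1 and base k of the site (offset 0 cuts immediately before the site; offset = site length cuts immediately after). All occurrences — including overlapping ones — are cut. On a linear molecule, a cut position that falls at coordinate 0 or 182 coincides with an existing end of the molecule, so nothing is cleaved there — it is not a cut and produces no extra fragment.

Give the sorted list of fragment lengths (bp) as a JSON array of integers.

Per-enzyme occurrences:
  LmaVI (CTGCTATG, off=3): starts [8, 32, 81, 99, 119, 135, 145] → cuts [11, 35, 84, 102, 122, 138, 148]
  CdoVI (AACG, off=4): starts [1, 28, 40, 57, 70, 75, 127, 162] → cuts [5, 32, 44, 61, 74, 79, 131, 166]
  IvoV (AAGA, off=1): starts [46, 95, 109, 172] → cuts [47, 96, 110, 173]

All cut coordinates (distinct, sorted): [5, 11, 32, 35, 44, 47, 61, 74, 79, 84, 96, 102, 110, 122, 131, 138, 148, 166, 173]

Fragment lengths:
  [0,5): 5 bp
  [5,11): 6 bp
  [11,32): 21 bp
  [32,35): 3 bp
  [35,44): 9 bp
  [44,47): 3 bp
  [47,61): 14 bp
  [61,74): 13 bp
  [74,79): 5 bp
  [79,84): 5 bp
  [84,96): 12 bp
  [96,102): 6 bp
  [102,110): 8 bp
  [110,122): 12 bp
  [122,131): 9 bp
  [131,138): 7 bp
  [138,148): 10 bp
  [148,166): 18 bp
  [166,173): 7 bp
  [173,182): 9 bp

[3,3,5,5,5,6,6,7,7,8,9,9,9,10,12,12,13,14,18,21]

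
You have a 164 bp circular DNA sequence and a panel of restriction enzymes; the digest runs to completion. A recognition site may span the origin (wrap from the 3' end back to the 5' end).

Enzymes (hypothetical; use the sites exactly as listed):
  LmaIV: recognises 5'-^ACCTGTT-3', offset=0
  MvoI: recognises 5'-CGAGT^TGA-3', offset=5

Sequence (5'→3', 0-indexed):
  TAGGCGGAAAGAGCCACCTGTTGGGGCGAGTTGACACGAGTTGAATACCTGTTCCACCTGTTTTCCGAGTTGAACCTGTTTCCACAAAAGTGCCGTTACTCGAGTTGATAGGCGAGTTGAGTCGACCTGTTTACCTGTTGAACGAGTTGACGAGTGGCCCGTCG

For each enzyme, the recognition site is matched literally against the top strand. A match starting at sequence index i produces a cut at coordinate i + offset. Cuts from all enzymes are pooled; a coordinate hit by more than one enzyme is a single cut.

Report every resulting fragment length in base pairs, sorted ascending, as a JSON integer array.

[3,5,7,8,9,10,12,15,15,16,32,32]

Scan for sites:
  LmaIV (ACCTGTT, off=0): starts [15, 46, 55, 73, 124, 132] → cuts [15, 46, 55, 73, 124, 132]
  MvoI (CGAGTTGA, off=5): starts [26, 36, 65, 100, 112, 142] → cuts [31, 41, 70, 105, 117, 147]

Pooled cuts: [15, 31, 41, 46, 55, 70, 73, 105, 117, 124, 132, 147]

Fragments:
  15→31: 16 bp
  31→41: 10 bp
  41→46: 5 bp
  46→55: 9 bp
  55→70: 15 bp
  70→73: 3 bp
  73→105: 32 bp
  105→117: 12 bp
  117→124: 7 bp
  124→132: 8 bp
  132→147: 15 bp
  147→15 (wrap): 164-147+15 = 32 bp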